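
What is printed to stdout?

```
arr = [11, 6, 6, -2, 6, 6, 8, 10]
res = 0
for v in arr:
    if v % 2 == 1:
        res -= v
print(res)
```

-11

v=11: odd, res = 0-11 = -11
v=6: not odd
v=6: not odd
v=-2: not odd
v=6: not odd
v=6: not odd
v=8: not odd
v=10: not odd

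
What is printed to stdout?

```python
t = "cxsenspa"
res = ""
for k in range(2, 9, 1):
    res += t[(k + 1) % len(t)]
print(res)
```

k=2: add t[3]='e' → 'e'
k=3: add t[4]='n' → 'en'
k=4: add t[5]='s' → 'ens'
k=5: add t[6]='p' → 'ensp'
k=6: add t[7]='a' → 'enspa'
k=7: add t[0]='c' → 'enspac'
k=8: add t[1]='x' → 'enspacx'

enspacx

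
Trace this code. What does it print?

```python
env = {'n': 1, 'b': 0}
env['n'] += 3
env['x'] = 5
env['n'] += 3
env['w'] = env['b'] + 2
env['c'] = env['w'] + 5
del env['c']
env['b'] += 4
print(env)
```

{'n': 7, 'b': 4, 'x': 5, 'w': 2}

env['n'] = 1+3 = 4 → {'n': 4, 'b': 0}
env['x'] = 5 → {'n': 4, 'b': 0, 'x': 5}
env['n'] = 4+3 = 7 → {'n': 7, 'b': 0, 'x': 5}
env['w'] = env['b']+2 = 2 → {'n': 7, 'b': 0, 'x': 5, 'w': 2}
env['c'] = env['w']+5 = 7 → {'n': 7, 'b': 0, 'x': 5, 'w': 2, 'c': 7}
del 'c' → {'n': 7, 'b': 0, 'x': 5, 'w': 2}
env['b'] = 0+4 = 4 → {'n': 7, 'b': 4, 'x': 5, 'w': 2}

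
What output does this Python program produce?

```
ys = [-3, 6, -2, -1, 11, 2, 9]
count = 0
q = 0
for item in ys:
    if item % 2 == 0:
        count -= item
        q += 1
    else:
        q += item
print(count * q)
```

item=-3: not even; q=-3
item=6: even, count = 0-6 = -6; q=-2
item=-2: even, count = (-6)-(-2) = -4; q=-1
item=-1: not even; q=-2
item=11: not even; q=9
item=2: even, count = (-4)-2 = -6; q=10
item=9: not even; q=19
count*q = (-6)*19 = -114

-114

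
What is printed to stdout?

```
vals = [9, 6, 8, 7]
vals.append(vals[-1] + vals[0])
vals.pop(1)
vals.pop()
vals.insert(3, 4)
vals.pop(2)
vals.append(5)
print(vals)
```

[9, 8, 4, 5]

append vals[-1]+vals[0] = 7+9 = 16 → [9, 6, 8, 7, 16]
pop(1) removes 6 → [9, 8, 7, 16]
pop() removes 16 → [9, 8, 7]
insert 4 at 3 → [9, 8, 7, 4]
pop(2) removes 7 → [9, 8, 4]
append 5 → [9, 8, 4, 5]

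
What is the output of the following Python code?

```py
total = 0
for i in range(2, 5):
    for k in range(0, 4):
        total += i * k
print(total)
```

54

i=2,k=0: total = 0+0 = 0
i=2,k=1: total = 0+2 = 2
i=2,k=2: total = 2+4 = 6
i=2,k=3: total = 6+6 = 12
i=3,k=0: total = 12+0 = 12
i=3,k=1: total = 12+3 = 15
i=3,k=2: total = 15+6 = 21
i=3,k=3: total = 21+9 = 30
i=4,k=0: total = 30+0 = 30
i=4,k=1: total = 30+4 = 34
i=4,k=2: total = 34+8 = 42
i=4,k=3: total = 42+12 = 54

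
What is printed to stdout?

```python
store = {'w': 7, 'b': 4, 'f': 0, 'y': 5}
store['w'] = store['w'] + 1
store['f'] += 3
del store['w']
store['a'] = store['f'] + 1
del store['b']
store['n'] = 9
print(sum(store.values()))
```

21

store['w'] = store['w']+1 = 8 → {'w': 8, 'b': 4, 'f': 0, 'y': 5}
store['f'] = 0+3 = 3 → {'w': 8, 'b': 4, 'f': 3, 'y': 5}
del 'w' → {'b': 4, 'f': 3, 'y': 5}
store['a'] = store['f']+1 = 4 → {'b': 4, 'f': 3, 'y': 5, 'a': 4}
del 'b' → {'f': 3, 'y': 5, 'a': 4}
store['n'] = 9 → {'f': 3, 'y': 5, 'a': 4, 'n': 9}
sum of values = 21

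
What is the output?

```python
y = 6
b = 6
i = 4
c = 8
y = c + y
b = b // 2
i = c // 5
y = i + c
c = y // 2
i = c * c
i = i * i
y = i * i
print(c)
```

y = 8+6 = 14
b = 6//2 = 3
i = 8//5 = 1
y = 1+8 = 9
c = 9//2 = 4
i = 4*4 = 16
i = 16*16 = 256
y = 256*256 = 65536

4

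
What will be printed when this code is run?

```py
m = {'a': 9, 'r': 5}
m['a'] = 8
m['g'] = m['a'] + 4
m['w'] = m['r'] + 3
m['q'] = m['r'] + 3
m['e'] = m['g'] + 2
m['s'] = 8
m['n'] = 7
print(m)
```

m['a'] = 8 → {'a': 8, 'r': 5}
m['g'] = m['a']+4 = 12 → {'a': 8, 'r': 5, 'g': 12}
m['w'] = m['r']+3 = 8 → {'a': 8, 'r': 5, 'g': 12, 'w': 8}
m['q'] = m['r']+3 = 8 → {'a': 8, 'r': 5, 'g': 12, 'w': 8, 'q': 8}
m['e'] = m['g']+2 = 14 → {'a': 8, 'r': 5, 'g': 12, 'w': 8, 'q': 8, 'e': 14}
m['s'] = 8 → {'a': 8, 'r': 5, 'g': 12, 'w': 8, 'q': 8, 'e': 14, 's': 8}
m['n'] = 7 → {'a': 8, 'r': 5, 'g': 12, 'w': 8, 'q': 8, 'e': 14, 's': 8, 'n': 7}

{'a': 8, 'r': 5, 'g': 12, 'w': 8, 'q': 8, 'e': 14, 's': 8, 'n': 7}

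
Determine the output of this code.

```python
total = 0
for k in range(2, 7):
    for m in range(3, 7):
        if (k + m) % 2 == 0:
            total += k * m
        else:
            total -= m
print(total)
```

140

k=2,m=3: odd sum, total = 0-3 = -3
k=2,m=4: even sum, total = (-3)+8 = 5
k=2,m=5: odd sum, total = 5-5 = 0
k=2,m=6: even sum, total = 0+12 = 12
k=3,m=3: even sum, total = 12+9 = 21
k=3,m=4: odd sum, total = 21-4 = 17
k=3,m=5: even sum, total = 17+15 = 32
k=3,m=6: odd sum, total = 32-6 = 26
k=4,m=3: odd sum, total = 26-3 = 23
k=4,m=4: even sum, total = 23+16 = 39
k=4,m=5: odd sum, total = 39-5 = 34
k=4,m=6: even sum, total = 34+24 = 58
k=5,m=3: even sum, total = 58+15 = 73
k=5,m=4: odd sum, total = 73-4 = 69
k=5,m=5: even sum, total = 69+25 = 94
k=5,m=6: odd sum, total = 94-6 = 88
k=6,m=3: odd sum, total = 88-3 = 85
k=6,m=4: even sum, total = 85+24 = 109
k=6,m=5: odd sum, total = 109-5 = 104
k=6,m=6: even sum, total = 104+36 = 140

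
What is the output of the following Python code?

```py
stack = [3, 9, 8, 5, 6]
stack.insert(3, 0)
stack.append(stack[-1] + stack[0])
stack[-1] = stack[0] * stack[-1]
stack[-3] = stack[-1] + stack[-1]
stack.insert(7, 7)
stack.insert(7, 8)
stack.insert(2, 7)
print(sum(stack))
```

insert 0 at 3 → [3, 9, 8, 0, 5, 6]
append stack[-1]+stack[0] = 6+3 = 9 → [3, 9, 8, 0, 5, 6, 9]
stack[-1] = stack[0]*stack[-1] = 3*9 = 27 → [3, 9, 8, 0, 5, 6, 27]
stack[-3] = stack[-1]+stack[-1] = 27+27 = 54 → [3, 9, 8, 0, 54, 6, 27]
insert 7 at 7 → [3, 9, 8, 0, 54, 6, 27, 7]
insert 8 at 7 → [3, 9, 8, 0, 54, 6, 27, 8, 7]
insert 7 at 2 → [3, 9, 7, 8, 0, 54, 6, 27, 8, 7]
sum = 129

129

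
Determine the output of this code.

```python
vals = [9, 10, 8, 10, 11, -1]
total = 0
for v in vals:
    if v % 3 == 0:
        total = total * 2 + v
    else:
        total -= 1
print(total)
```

4

v=9: %3==0, total = 0*2+9 = 9
v=10: not %3==0, total = 9-1 = 8
v=8: not %3==0, total = 8-1 = 7
v=10: not %3==0, total = 7-1 = 6
v=11: not %3==0, total = 6-1 = 5
v=-1: not %3==0, total = 5-1 = 4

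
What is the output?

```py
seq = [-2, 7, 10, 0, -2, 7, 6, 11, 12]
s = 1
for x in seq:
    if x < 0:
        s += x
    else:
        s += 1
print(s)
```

x=-2: <0, s = 1+(-2) = -1
x=7: not <0, s = (-1)+1 = 0
x=10: not <0, s = 0+1 = 1
x=0: not <0, s = 1+1 = 2
x=-2: <0, s = 2+(-2) = 0
x=7: not <0, s = 0+1 = 1
x=6: not <0, s = 1+1 = 2
x=11: not <0, s = 2+1 = 3
x=12: not <0, s = 3+1 = 4

4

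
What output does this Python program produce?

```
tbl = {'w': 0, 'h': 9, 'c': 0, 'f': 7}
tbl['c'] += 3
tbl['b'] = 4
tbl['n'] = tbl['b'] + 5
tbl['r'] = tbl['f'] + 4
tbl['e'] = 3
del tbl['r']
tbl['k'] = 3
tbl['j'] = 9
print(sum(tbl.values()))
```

tbl['c'] = 0+3 = 3 → {'w': 0, 'h': 9, 'c': 3, 'f': 7}
tbl['b'] = 4 → {'w': 0, 'h': 9, 'c': 3, 'f': 7, 'b': 4}
tbl['n'] = tbl['b']+5 = 9 → {'w': 0, 'h': 9, 'c': 3, 'f': 7, 'b': 4, 'n': 9}
tbl['r'] = tbl['f']+4 = 11 → {'w': 0, 'h': 9, 'c': 3, 'f': 7, 'b': 4, 'n': 9, 'r': 11}
tbl['e'] = 3 → {'w': 0, 'h': 9, 'c': 3, 'f': 7, 'b': 4, 'n': 9, 'r': 11, 'e': 3}
del 'r' → {'w': 0, 'h': 9, 'c': 3, 'f': 7, 'b': 4, 'n': 9, 'e': 3}
tbl['k'] = 3 → {'w': 0, 'h': 9, 'c': 3, 'f': 7, 'b': 4, 'n': 9, 'e': 3, 'k': 3}
tbl['j'] = 9 → {'w': 0, 'h': 9, 'c': 3, 'f': 7, 'b': 4, 'n': 9, 'e': 3, 'k': 3, 'j': 9}
sum of values = 47

47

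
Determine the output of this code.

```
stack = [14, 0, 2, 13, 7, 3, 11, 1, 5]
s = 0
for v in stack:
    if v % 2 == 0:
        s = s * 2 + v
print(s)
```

v=14: even, s = 0*2+14 = 14
v=0: even, s = 14*2+0 = 28
v=2: even, s = 28*2+2 = 58
v=13: not even
v=7: not even
v=3: not even
v=11: not even
v=1: not even
v=5: not even

58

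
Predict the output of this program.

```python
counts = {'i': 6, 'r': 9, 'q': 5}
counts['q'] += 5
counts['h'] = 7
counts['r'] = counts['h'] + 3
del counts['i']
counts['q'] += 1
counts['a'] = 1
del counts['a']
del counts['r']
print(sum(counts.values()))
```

18

counts['q'] = 5+5 = 10 → {'i': 6, 'r': 9, 'q': 10}
counts['h'] = 7 → {'i': 6, 'r': 9, 'q': 10, 'h': 7}
counts['r'] = counts['h']+3 = 10 → {'i': 6, 'r': 10, 'q': 10, 'h': 7}
del 'i' → {'r': 10, 'q': 10, 'h': 7}
counts['q'] = 10+1 = 11 → {'r': 10, 'q': 11, 'h': 7}
counts['a'] = 1 → {'r': 10, 'q': 11, 'h': 7, 'a': 1}
del 'a' → {'r': 10, 'q': 11, 'h': 7}
del 'r' → {'q': 11, 'h': 7}
sum of values = 18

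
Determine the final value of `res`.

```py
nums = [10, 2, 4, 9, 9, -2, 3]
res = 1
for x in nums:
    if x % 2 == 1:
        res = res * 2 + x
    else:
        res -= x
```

-59

x=10: not odd, res = 1-10 = -9
x=2: not odd, res = (-9)-2 = -11
x=4: not odd, res = (-11)-4 = -15
x=9: odd, res = (-15)*2+9 = -21
x=9: odd, res = (-21)*2+9 = -33
x=-2: not odd, res = (-33)-(-2) = -31
x=3: odd, res = (-31)*2+3 = -59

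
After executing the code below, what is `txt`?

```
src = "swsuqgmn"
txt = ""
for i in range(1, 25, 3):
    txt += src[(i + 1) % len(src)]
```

'sgsumwqn'

i=1: add src[2]='s' → 's'
i=4: add src[5]='g' → 'sg'
i=7: add src[0]='s' → 'sgs'
i=10: add src[3]='u' → 'sgsu'
i=13: add src[6]='m' → 'sgsum'
i=16: add src[1]='w' → 'sgsumw'
i=19: add src[4]='q' → 'sgsumwq'
i=22: add src[7]='n' → 'sgsumwqn'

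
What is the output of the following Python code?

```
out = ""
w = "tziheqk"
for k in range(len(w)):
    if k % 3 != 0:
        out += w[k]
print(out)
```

k=0: skip
k=1: add 'z' → 'z'
k=2: add 'i' → 'zi'
k=3: skip
k=4: add 'e' → 'zie'
k=5: add 'q' → 'zieq'
k=6: skip

zieq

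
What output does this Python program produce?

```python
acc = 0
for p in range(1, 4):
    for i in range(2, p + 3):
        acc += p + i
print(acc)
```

48

p=1,i=2: acc = 0+3 = 3
p=1,i=3: acc = 3+4 = 7
p=2,i=2: acc = 7+4 = 11
p=2,i=3: acc = 11+5 = 16
p=2,i=4: acc = 16+6 = 22
p=3,i=2: acc = 22+5 = 27
p=3,i=3: acc = 27+6 = 33
p=3,i=4: acc = 33+7 = 40
p=3,i=5: acc = 40+8 = 48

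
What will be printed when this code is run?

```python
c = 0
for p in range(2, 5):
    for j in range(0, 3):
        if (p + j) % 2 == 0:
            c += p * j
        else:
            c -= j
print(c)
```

p=2,j=0: even sum, c = 0+0 = 0
p=2,j=1: odd sum, c = 0-1 = -1
p=2,j=2: even sum, c = (-1)+4 = 3
p=3,j=0: odd sum, c = 3-0 = 3
p=3,j=1: even sum, c = 3+3 = 6
p=3,j=2: odd sum, c = 6-2 = 4
p=4,j=0: even sum, c = 4+0 = 4
p=4,j=1: odd sum, c = 4-1 = 3
p=4,j=2: even sum, c = 3+8 = 11

11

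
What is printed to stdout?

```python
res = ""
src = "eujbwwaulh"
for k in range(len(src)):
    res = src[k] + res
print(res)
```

k=0: prepend 'e' → 'e'
k=1: prepend 'u' → 'ue'
k=2: prepend 'j' → 'jue'
k=3: prepend 'b' → 'bjue'
k=4: prepend 'w' → 'wbjue'
k=5: prepend 'w' → 'wwbjue'
k=6: prepend 'a' → 'awwbjue'
k=7: prepend 'u' → 'uawwbjue'
k=8: prepend 'l' → 'luawwbjue'
k=9: prepend 'h' → 'hluawwbjue'

hluawwbjue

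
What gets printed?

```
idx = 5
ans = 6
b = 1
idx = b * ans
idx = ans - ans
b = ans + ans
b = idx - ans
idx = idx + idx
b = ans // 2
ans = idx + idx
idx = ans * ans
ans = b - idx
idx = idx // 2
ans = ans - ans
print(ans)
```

0

idx = 1*6 = 6
idx = 6-6 = 0
b = 6+6 = 12
b = 0-6 = -6
idx = 0+0 = 0
b = 6//2 = 3
ans = 0+0 = 0
idx = 0*0 = 0
ans = 3-0 = 3
idx = 0//2 = 0
ans = 3-3 = 0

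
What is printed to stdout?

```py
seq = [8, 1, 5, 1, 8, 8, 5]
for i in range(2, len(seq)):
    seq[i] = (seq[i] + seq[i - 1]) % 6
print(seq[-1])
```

4

i=2: seq[2] = (5+1)%6 = 0 → [8, 1, 0, 1, 8, 8, 5]
i=3: seq[3] = (1+0)%6 = 1 → [8, 1, 0, 1, 8, 8, 5]
i=4: seq[4] = (8+1)%6 = 3 → [8, 1, 0, 1, 3, 8, 5]
i=5: seq[5] = (8+3)%6 = 5 → [8, 1, 0, 1, 3, 5, 5]
i=6: seq[6] = (5+5)%6 = 4 → [8, 1, 0, 1, 3, 5, 4]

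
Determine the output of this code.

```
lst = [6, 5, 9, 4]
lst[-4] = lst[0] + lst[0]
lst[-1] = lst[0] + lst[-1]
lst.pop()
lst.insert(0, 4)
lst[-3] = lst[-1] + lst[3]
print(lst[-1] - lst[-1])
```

0

lst[-4] = lst[0]+lst[0] = 6+6 = 12 → [12, 5, 9, 4]
lst[-1] = lst[0]+lst[-1] = 12+4 = 16 → [12, 5, 9, 16]
pop() removes 16 → [12, 5, 9]
insert 4 at 0 → [4, 12, 5, 9]
lst[-3] = lst[-1]+lst[3] = 9+9 = 18 → [4, 18, 5, 9]
lst[-1]-lst[-1] = 9-9 = 0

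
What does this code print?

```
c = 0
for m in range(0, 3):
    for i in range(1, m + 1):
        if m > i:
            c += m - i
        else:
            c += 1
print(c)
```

m=1,i=1: not 1>1, c = 0+1 = 1
m=2,i=1: 2>1, c = 1+1 = 2
m=2,i=2: not 2>2, c = 2+1 = 3

3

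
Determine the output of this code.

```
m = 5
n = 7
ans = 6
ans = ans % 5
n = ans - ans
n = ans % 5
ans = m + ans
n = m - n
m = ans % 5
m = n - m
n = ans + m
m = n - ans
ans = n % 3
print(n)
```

ans = 6%5 = 1
n = 1-1 = 0
n = 1%5 = 1
ans = 5+1 = 6
n = 5-1 = 4
m = 6%5 = 1
m = 4-1 = 3
n = 6+3 = 9
m = 9-6 = 3
ans = 9%3 = 0

9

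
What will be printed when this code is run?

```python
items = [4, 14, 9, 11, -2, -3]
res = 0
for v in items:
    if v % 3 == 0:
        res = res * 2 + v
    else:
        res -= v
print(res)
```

-75

v=4: not %3==0, res = 0-4 = -4
v=14: not %3==0, res = (-4)-14 = -18
v=9: %3==0, res = (-18)*2+9 = -27
v=11: not %3==0, res = (-27)-11 = -38
v=-2: not %3==0, res = (-38)-(-2) = -36
v=-3: %3==0, res = (-36)*2+(-3) = -75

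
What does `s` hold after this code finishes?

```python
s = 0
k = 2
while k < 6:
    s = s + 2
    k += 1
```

k=2: s = 0+2 = 2
k=3: s = 2+2 = 4
k=4: s = 4+2 = 6
k=5: s = 6+2 = 8

8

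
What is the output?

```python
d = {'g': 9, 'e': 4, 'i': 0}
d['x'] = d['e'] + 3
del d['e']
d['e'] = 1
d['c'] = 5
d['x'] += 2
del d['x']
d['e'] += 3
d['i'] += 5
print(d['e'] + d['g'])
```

13

d['x'] = d['e']+3 = 7 → {'g': 9, 'e': 4, 'i': 0, 'x': 7}
del 'e' → {'g': 9, 'i': 0, 'x': 7}
d['e'] = 1 → {'g': 9, 'i': 0, 'x': 7, 'e': 1}
d['c'] = 5 → {'g': 9, 'i': 0, 'x': 7, 'e': 1, 'c': 5}
d['x'] = 7+2 = 9 → {'g': 9, 'i': 0, 'x': 9, 'e': 1, 'c': 5}
del 'x' → {'g': 9, 'i': 0, 'e': 1, 'c': 5}
d['e'] = 1+3 = 4 → {'g': 9, 'i': 0, 'e': 4, 'c': 5}
d['i'] = 0+5 = 5 → {'g': 9, 'i': 5, 'e': 4, 'c': 5}
d['e']+d['g'] = 4+9 = 13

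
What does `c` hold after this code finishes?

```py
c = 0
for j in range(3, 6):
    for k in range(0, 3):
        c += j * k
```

j=3,k=0: c = 0+0 = 0
j=3,k=1: c = 0+3 = 3
j=3,k=2: c = 3+6 = 9
j=4,k=0: c = 9+0 = 9
j=4,k=1: c = 9+4 = 13
j=4,k=2: c = 13+8 = 21
j=5,k=0: c = 21+0 = 21
j=5,k=1: c = 21+5 = 26
j=5,k=2: c = 26+10 = 36

36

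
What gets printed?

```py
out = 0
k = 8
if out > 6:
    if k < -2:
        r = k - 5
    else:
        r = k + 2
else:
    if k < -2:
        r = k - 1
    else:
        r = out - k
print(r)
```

-8

out=0, k=8
out > 6 is False; k < -2 is False
→ r = out - k = -8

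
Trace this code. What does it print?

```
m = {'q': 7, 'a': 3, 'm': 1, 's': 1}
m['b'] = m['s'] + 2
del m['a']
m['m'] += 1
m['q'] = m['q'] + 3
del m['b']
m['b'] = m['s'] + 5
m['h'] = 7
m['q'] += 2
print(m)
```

m['b'] = m['s']+2 = 3 → {'q': 7, 'a': 3, 'm': 1, 's': 1, 'b': 3}
del 'a' → {'q': 7, 'm': 1, 's': 1, 'b': 3}
m['m'] = 1+1 = 2 → {'q': 7, 'm': 2, 's': 1, 'b': 3}
m['q'] = m['q']+3 = 10 → {'q': 10, 'm': 2, 's': 1, 'b': 3}
del 'b' → {'q': 10, 'm': 2, 's': 1}
m['b'] = m['s']+5 = 6 → {'q': 10, 'm': 2, 's': 1, 'b': 6}
m['h'] = 7 → {'q': 10, 'm': 2, 's': 1, 'b': 6, 'h': 7}
m['q'] = 10+2 = 12 → {'q': 12, 'm': 2, 's': 1, 'b': 6, 'h': 7}

{'q': 12, 'm': 2, 's': 1, 'b': 6, 'h': 7}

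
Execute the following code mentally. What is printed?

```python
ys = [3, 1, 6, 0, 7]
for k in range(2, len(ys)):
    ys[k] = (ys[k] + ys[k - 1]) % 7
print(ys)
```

k=2: ys[2] = (6+1)%7 = 0 → [3, 1, 0, 0, 7]
k=3: ys[3] = (0+0)%7 = 0 → [3, 1, 0, 0, 7]
k=4: ys[4] = (7+0)%7 = 0 → [3, 1, 0, 0, 0]

[3, 1, 0, 0, 0]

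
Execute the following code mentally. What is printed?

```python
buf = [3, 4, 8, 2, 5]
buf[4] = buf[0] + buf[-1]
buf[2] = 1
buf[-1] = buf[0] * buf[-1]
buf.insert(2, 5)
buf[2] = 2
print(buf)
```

buf[4] = buf[0]+buf[-1] = 3+5 = 8 → [3, 4, 8, 2, 8]
buf[2] = 1 → [3, 4, 1, 2, 8]
buf[-1] = buf[0]*buf[-1] = 3*8 = 24 → [3, 4, 1, 2, 24]
insert 5 at 2 → [3, 4, 5, 1, 2, 24]
buf[2] = 2 → [3, 4, 2, 1, 2, 24]

[3, 4, 2, 1, 2, 24]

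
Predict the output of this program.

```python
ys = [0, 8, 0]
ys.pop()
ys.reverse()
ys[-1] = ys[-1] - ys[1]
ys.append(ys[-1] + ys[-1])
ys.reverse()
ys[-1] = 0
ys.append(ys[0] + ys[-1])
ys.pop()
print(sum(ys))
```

pop() removes 0 → [0, 8]
reverse → [8, 0]
ys[-1] = ys[-1]-ys[1] = 0-0 = 0 → [8, 0]
append ys[-1]+ys[-1] = 0+0 = 0 → [8, 0, 0]
reverse → [0, 0, 8]
ys[-1] = 0 → [0, 0, 0]
append ys[0]+ys[-1] = 0+0 = 0 → [0, 0, 0, 0]
pop() removes 0 → [0, 0, 0]
sum = 0

0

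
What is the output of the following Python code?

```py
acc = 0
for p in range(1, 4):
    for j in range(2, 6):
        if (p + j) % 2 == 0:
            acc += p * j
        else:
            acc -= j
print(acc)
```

p=1,j=2: odd sum, acc = 0-2 = -2
p=1,j=3: even sum, acc = (-2)+3 = 1
p=1,j=4: odd sum, acc = 1-4 = -3
p=1,j=5: even sum, acc = (-3)+5 = 2
p=2,j=2: even sum, acc = 2+4 = 6
p=2,j=3: odd sum, acc = 6-3 = 3
p=2,j=4: even sum, acc = 3+8 = 11
p=2,j=5: odd sum, acc = 11-5 = 6
p=3,j=2: odd sum, acc = 6-2 = 4
p=3,j=3: even sum, acc = 4+9 = 13
p=3,j=4: odd sum, acc = 13-4 = 9
p=3,j=5: even sum, acc = 9+15 = 24

24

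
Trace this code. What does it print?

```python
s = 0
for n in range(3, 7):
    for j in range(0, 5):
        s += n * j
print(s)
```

180

n=3,j=0: s = 0+0 = 0
n=3,j=1: s = 0+3 = 3
n=3,j=2: s = 3+6 = 9
n=3,j=3: s = 9+9 = 18
n=3,j=4: s = 18+12 = 30
n=4,j=0: s = 30+0 = 30
n=4,j=1: s = 30+4 = 34
n=4,j=2: s = 34+8 = 42
n=4,j=3: s = 42+12 = 54
n=4,j=4: s = 54+16 = 70
n=5,j=0: s = 70+0 = 70
n=5,j=1: s = 70+5 = 75
n=5,j=2: s = 75+10 = 85
n=5,j=3: s = 85+15 = 100
n=5,j=4: s = 100+20 = 120
n=6,j=0: s = 120+0 = 120
n=6,j=1: s = 120+6 = 126
n=6,j=2: s = 126+12 = 138
n=6,j=3: s = 138+18 = 156
n=6,j=4: s = 156+24 = 180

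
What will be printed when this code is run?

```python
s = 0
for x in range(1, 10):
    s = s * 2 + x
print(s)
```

1013

x=1: s = 0*2+1 = 1
x=2: s = 1*2+2 = 4
x=3: s = 4*2+3 = 11
x=4: s = 11*2+4 = 26
x=5: s = 26*2+5 = 57
x=6: s = 57*2+6 = 120
x=7: s = 120*2+7 = 247
x=8: s = 247*2+8 = 502
x=9: s = 502*2+9 = 1013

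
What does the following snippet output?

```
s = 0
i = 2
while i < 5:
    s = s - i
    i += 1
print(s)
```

i=2: s = 0-2 = -2
i=3: s = (-2)-3 = -5
i=4: s = (-5)-4 = -9

-9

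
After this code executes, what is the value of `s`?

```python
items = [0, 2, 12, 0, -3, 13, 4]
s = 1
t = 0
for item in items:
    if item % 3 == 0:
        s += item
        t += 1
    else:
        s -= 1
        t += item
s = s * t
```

item=0: %3==0, s = 1+0 = 1; t=1
item=2: not %3==0, s = 1-1 = 0; t=3
item=12: %3==0, s = 0+12 = 12; t=4
item=0: %3==0, s = 12+0 = 12; t=5
item=-3: %3==0, s = 12+(-3) = 9; t=6
item=13: not %3==0, s = 9-1 = 8; t=19
item=4: not %3==0, s = 8-1 = 7; t=23
s*t = 7*23 = 161

161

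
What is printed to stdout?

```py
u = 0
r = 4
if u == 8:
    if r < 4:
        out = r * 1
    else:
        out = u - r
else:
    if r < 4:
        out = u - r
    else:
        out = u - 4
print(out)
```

-4

u=0, r=4
u == 8 is False; r < 4 is False
→ out = u - 4 = -4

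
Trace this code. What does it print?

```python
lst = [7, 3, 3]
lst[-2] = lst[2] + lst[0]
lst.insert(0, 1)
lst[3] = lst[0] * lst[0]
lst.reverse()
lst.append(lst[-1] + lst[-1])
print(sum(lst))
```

21

lst[-2] = lst[2]+lst[0] = 3+7 = 10 → [7, 10, 3]
insert 1 at 0 → [1, 7, 10, 3]
lst[3] = lst[0]*lst[0] = 1*1 = 1 → [1, 7, 10, 1]
reverse → [1, 10, 7, 1]
append lst[-1]+lst[-1] = 1+1 = 2 → [1, 10, 7, 1, 2]
sum = 21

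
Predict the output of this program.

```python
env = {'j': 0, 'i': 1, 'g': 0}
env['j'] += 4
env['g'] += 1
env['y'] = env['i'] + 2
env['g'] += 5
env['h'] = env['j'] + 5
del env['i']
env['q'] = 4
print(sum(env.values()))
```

env['j'] = 0+4 = 4 → {'j': 4, 'i': 1, 'g': 0}
env['g'] = 0+1 = 1 → {'j': 4, 'i': 1, 'g': 1}
env['y'] = env['i']+2 = 3 → {'j': 4, 'i': 1, 'g': 1, 'y': 3}
env['g'] = 1+5 = 6 → {'j': 4, 'i': 1, 'g': 6, 'y': 3}
env['h'] = env['j']+5 = 9 → {'j': 4, 'i': 1, 'g': 6, 'y': 3, 'h': 9}
del 'i' → {'j': 4, 'g': 6, 'y': 3, 'h': 9}
env['q'] = 4 → {'j': 4, 'g': 6, 'y': 3, 'h': 9, 'q': 4}
sum of values = 26

26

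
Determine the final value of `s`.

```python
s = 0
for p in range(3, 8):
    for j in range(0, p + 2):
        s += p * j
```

p=3,j=0: s = 0+0 = 0
p=3,j=1: s = 0+3 = 3
p=3,j=2: s = 3+6 = 9
p=3,j=3: s = 9+9 = 18
p=3,j=4: s = 18+12 = 30
p=4,j=0: s = 30+0 = 30
p=4,j=1: s = 30+4 = 34
p=4,j=2: s = 34+8 = 42
p=4,j=3: s = 42+12 = 54
p=4,j=4: s = 54+16 = 70
p=4,j=5: s = 70+20 = 90
p=5,j=0: s = 90+0 = 90
p=5,j=1: s = 90+5 = 95
p=5,j=2: s = 95+10 = 105
p=5,j=3: s = 105+15 = 120
p=5,j=4: s = 120+20 = 140
p=5,j=5: s = 140+25 = 165
p=5,j=6: s = 165+30 = 195
p=6,j=0: s = 195+0 = 195
p=6,j=1: s = 195+6 = 201
p=6,j=2: s = 201+12 = 213
p=6,j=3: s = 213+18 = 231
p=6,j=4: s = 231+24 = 255
p=6,j=5: s = 255+30 = 285
p=6,j=6: s = 285+36 = 321
p=6,j=7: s = 321+42 = 363
p=7,j=0: s = 363+0 = 363
p=7,j=1: s = 363+7 = 370
p=7,j=2: s = 370+14 = 384
p=7,j=3: s = 384+21 = 405
p=7,j=4: s = 405+28 = 433
p=7,j=5: s = 433+35 = 468
p=7,j=6: s = 468+42 = 510
p=7,j=7: s = 510+49 = 559
p=7,j=8: s = 559+56 = 615

615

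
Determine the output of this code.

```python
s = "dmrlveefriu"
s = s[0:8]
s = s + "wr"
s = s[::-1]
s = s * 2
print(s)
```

slice [0:8] → 'dmrlveef'
+ 'wr' → 'dmrlveefwr'
reverse → 'rwfeevlrmd'
repeat ×2 → 'rwfeevlrmdrwfeevlrmd'

rwfeevlrmdrwfeevlrmd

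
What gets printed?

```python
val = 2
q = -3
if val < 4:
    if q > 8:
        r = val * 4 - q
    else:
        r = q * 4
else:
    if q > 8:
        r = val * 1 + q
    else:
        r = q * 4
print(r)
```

-12

val=2, q=-3
val < 4 is True; q > 8 is False
→ r = q * 4 = -12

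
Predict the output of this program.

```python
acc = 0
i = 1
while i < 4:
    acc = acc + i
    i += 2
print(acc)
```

i=1: acc = 0+1 = 1
i=3: acc = 1+3 = 4

4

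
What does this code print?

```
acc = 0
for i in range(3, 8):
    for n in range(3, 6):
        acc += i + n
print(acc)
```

135

i=3,n=3: acc = 0+6 = 6
i=3,n=4: acc = 6+7 = 13
i=3,n=5: acc = 13+8 = 21
i=4,n=3: acc = 21+7 = 28
i=4,n=4: acc = 28+8 = 36
i=4,n=5: acc = 36+9 = 45
i=5,n=3: acc = 45+8 = 53
i=5,n=4: acc = 53+9 = 62
i=5,n=5: acc = 62+10 = 72
i=6,n=3: acc = 72+9 = 81
i=6,n=4: acc = 81+10 = 91
i=6,n=5: acc = 91+11 = 102
i=7,n=3: acc = 102+10 = 112
i=7,n=4: acc = 112+11 = 123
i=7,n=5: acc = 123+12 = 135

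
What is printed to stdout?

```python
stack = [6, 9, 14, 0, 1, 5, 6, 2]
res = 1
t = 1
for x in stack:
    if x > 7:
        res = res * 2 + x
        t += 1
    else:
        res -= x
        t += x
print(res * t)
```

x=6: not >7, res = 1-6 = -5; t=7
x=9: >7, res = (-5)*2+9 = -1; t=8
x=14: >7, res = (-1)*2+14 = 12; t=9
x=0: not >7, res = 12-0 = 12; t=9
x=1: not >7, res = 12-1 = 11; t=10
x=5: not >7, res = 11-5 = 6; t=15
x=6: not >7, res = 6-6 = 0; t=21
x=2: not >7, res = 0-2 = -2; t=23
res*t = (-2)*23 = -46

-46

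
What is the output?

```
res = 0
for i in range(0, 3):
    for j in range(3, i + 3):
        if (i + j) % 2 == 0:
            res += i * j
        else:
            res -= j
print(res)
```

8

i=1,j=3: even sum, res = 0+3 = 3
i=2,j=3: odd sum, res = 3-3 = 0
i=2,j=4: even sum, res = 0+8 = 8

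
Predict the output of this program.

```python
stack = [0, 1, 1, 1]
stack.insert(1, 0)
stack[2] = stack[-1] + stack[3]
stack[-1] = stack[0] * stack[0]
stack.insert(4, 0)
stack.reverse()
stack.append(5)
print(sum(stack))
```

8

insert 0 at 1 → [0, 0, 1, 1, 1]
stack[2] = stack[-1]+stack[3] = 1+1 = 2 → [0, 0, 2, 1, 1]
stack[-1] = stack[0]*stack[0] = 0*0 = 0 → [0, 0, 2, 1, 0]
insert 0 at 4 → [0, 0, 2, 1, 0, 0]
reverse → [0, 0, 1, 2, 0, 0]
append 5 → [0, 0, 1, 2, 0, 0, 5]
sum = 8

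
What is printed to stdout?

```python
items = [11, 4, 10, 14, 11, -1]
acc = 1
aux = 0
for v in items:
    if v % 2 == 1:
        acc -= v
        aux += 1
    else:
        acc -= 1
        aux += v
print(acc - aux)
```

v=11: odd, acc = 1-11 = -10; aux=1
v=4: not odd, acc = (-10)-1 = -11; aux=5
v=10: not odd, acc = (-11)-1 = -12; aux=15
v=14: not odd, acc = (-12)-1 = -13; aux=29
v=11: odd, acc = (-13)-11 = -24; aux=30
v=-1: odd, acc = (-24)-(-1) = -23; aux=31
acc-aux = (-23)-31 = -54

-54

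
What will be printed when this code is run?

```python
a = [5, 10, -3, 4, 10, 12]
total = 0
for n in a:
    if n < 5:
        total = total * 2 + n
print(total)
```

-2

n=5: not <5
n=10: not <5
n=-3: <5, total = 0*2+(-3) = -3
n=4: <5, total = (-3)*2+4 = -2
n=10: not <5
n=12: not <5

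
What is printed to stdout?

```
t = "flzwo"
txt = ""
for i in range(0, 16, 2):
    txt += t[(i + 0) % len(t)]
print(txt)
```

i=0: add t[0]='f' → 'f'
i=2: add t[2]='z' → 'fz'
i=4: add t[4]='o' → 'fzo'
i=6: add t[1]='l' → 'fzol'
i=8: add t[3]='w' → 'fzolw'
i=10: add t[0]='f' → 'fzolwf'
i=12: add t[2]='z' → 'fzolwfz'
i=14: add t[4]='o' → 'fzolwfzo'

fzolwfzo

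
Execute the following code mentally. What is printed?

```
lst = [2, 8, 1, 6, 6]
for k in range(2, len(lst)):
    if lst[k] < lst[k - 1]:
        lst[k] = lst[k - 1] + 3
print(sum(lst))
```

52

k=2: 1<8, lst[2] = 8+3 = 11 → [2, 8, 11, 6, 6]
k=3: 6<11, lst[3] = 11+3 = 14 → [2, 8, 11, 14, 6]
k=4: 6<14, lst[4] = 14+3 = 17 → [2, 8, 11, 14, 17]
sum = 52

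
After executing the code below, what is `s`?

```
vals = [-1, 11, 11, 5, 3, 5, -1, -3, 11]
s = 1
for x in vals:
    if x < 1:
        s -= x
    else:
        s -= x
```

-40

x=-1: <1, s = 1-(-1) = 2
x=11: not <1, s = 2-11 = -9
x=11: not <1, s = (-9)-11 = -20
x=5: not <1, s = (-20)-5 = -25
x=3: not <1, s = (-25)-3 = -28
x=5: not <1, s = (-28)-5 = -33
x=-1: <1, s = (-33)-(-1) = -32
x=-3: <1, s = (-32)-(-3) = -29
x=11: not <1, s = (-29)-11 = -40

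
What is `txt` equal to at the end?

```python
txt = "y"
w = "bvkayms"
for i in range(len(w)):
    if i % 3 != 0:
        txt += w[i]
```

i=0: skip
i=1: add 'v' → 'yv'
i=2: add 'k' → 'yvk'
i=3: skip
i=4: add 'y' → 'yvky'
i=5: add 'm' → 'yvkym'
i=6: skip

'yvkym'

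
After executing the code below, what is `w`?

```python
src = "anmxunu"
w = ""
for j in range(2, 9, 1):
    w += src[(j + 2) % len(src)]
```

'unuanmx'

j=2: add src[4]='u' → 'u'
j=3: add src[5]='n' → 'un'
j=4: add src[6]='u' → 'unu'
j=5: add src[0]='a' → 'unua'
j=6: add src[1]='n' → 'unuan'
j=7: add src[2]='m' → 'unuanm'
j=8: add src[3]='x' → 'unuanmx'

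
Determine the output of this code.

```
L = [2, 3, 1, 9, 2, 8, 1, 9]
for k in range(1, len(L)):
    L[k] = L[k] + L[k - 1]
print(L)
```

k=1: L[1] = 3+2 = 5 → [2, 5, 1, 9, 2, 8, 1, 9]
k=2: L[2] = 1+5 = 6 → [2, 5, 6, 9, 2, 8, 1, 9]
k=3: L[3] = 9+6 = 15 → [2, 5, 6, 15, 2, 8, 1, 9]
k=4: L[4] = 2+15 = 17 → [2, 5, 6, 15, 17, 8, 1, 9]
k=5: L[5] = 8+17 = 25 → [2, 5, 6, 15, 17, 25, 1, 9]
k=6: L[6] = 1+25 = 26 → [2, 5, 6, 15, 17, 25, 26, 9]
k=7: L[7] = 9+26 = 35 → [2, 5, 6, 15, 17, 25, 26, 35]

[2, 5, 6, 15, 17, 25, 26, 35]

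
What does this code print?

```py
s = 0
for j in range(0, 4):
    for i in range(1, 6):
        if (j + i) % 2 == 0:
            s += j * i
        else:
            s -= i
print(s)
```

18

j=0,i=1: odd sum, s = 0-1 = -1
j=0,i=2: even sum, s = (-1)+0 = -1
j=0,i=3: odd sum, s = (-1)-3 = -4
j=0,i=4: even sum, s = (-4)+0 = -4
j=0,i=5: odd sum, s = (-4)-5 = -9
j=1,i=1: even sum, s = (-9)+1 = -8
j=1,i=2: odd sum, s = (-8)-2 = -10
j=1,i=3: even sum, s = (-10)+3 = -7
j=1,i=4: odd sum, s = (-7)-4 = -11
j=1,i=5: even sum, s = (-11)+5 = -6
j=2,i=1: odd sum, s = (-6)-1 = -7
j=2,i=2: even sum, s = (-7)+4 = -3
j=2,i=3: odd sum, s = (-3)-3 = -6
j=2,i=4: even sum, s = (-6)+8 = 2
j=2,i=5: odd sum, s = 2-5 = -3
j=3,i=1: even sum, s = (-3)+3 = 0
j=3,i=2: odd sum, s = 0-2 = -2
j=3,i=3: even sum, s = (-2)+9 = 7
j=3,i=4: odd sum, s = 7-4 = 3
j=3,i=5: even sum, s = 3+15 = 18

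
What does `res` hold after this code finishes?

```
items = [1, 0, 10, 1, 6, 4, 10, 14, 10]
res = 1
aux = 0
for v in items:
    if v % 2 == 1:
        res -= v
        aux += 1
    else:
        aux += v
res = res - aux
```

-57

v=1: odd, res = 1-1 = 0; aux=1
v=0: not odd; aux=1
v=10: not odd; aux=11
v=1: odd, res = 0-1 = -1; aux=12
v=6: not odd; aux=18
v=4: not odd; aux=22
v=10: not odd; aux=32
v=14: not odd; aux=46
v=10: not odd; aux=56
res-aux = (-1)-56 = -57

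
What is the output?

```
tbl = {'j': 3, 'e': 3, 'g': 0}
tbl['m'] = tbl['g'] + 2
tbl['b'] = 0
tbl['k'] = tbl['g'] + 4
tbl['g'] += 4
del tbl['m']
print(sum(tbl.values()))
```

tbl['m'] = tbl['g']+2 = 2 → {'j': 3, 'e': 3, 'g': 0, 'm': 2}
tbl['b'] = 0 → {'j': 3, 'e': 3, 'g': 0, 'm': 2, 'b': 0}
tbl['k'] = tbl['g']+4 = 4 → {'j': 3, 'e': 3, 'g': 0, 'm': 2, 'b': 0, 'k': 4}
tbl['g'] = 0+4 = 4 → {'j': 3, 'e': 3, 'g': 4, 'm': 2, 'b': 0, 'k': 4}
del 'm' → {'j': 3, 'e': 3, 'g': 4, 'b': 0, 'k': 4}
sum of values = 14

14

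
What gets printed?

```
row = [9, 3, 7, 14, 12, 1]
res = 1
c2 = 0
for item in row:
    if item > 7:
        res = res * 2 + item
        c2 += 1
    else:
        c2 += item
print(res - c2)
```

70

item=9: >7, res = 1*2+9 = 11; c2=1
item=3: not >7; c2=4
item=7: not >7; c2=11
item=14: >7, res = 11*2+14 = 36; c2=12
item=12: >7, res = 36*2+12 = 84; c2=13
item=1: not >7; c2=14
res-c2 = 84-14 = 70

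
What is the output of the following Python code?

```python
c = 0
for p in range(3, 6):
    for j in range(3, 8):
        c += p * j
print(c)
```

300

p=3,j=3: c = 0+9 = 9
p=3,j=4: c = 9+12 = 21
p=3,j=5: c = 21+15 = 36
p=3,j=6: c = 36+18 = 54
p=3,j=7: c = 54+21 = 75
p=4,j=3: c = 75+12 = 87
p=4,j=4: c = 87+16 = 103
p=4,j=5: c = 103+20 = 123
p=4,j=6: c = 123+24 = 147
p=4,j=7: c = 147+28 = 175
p=5,j=3: c = 175+15 = 190
p=5,j=4: c = 190+20 = 210
p=5,j=5: c = 210+25 = 235
p=5,j=6: c = 235+30 = 265
p=5,j=7: c = 265+35 = 300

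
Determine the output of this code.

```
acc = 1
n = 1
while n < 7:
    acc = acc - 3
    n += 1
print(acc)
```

-17

n=1: acc = 1-3 = -2
n=2: acc = (-2)-3 = -5
n=3: acc = (-5)-3 = -8
n=4: acc = (-8)-3 = -11
n=5: acc = (-11)-3 = -14
n=6: acc = (-14)-3 = -17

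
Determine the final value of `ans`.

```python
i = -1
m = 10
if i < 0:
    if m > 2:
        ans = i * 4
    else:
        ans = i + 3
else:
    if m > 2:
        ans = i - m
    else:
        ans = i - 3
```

-4

i=-1, m=10
i < 0 is True; m > 2 is True
→ ans = i * 4 = -4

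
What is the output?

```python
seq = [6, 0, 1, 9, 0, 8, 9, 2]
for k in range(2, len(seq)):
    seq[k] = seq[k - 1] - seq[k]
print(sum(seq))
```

k=2: seq[2] = 0-1 = -1 → [6, 0, -1, 9, 0, 8, 9, 2]
k=3: seq[3] = (-1)-9 = -10 → [6, 0, -1, -10, 0, 8, 9, 2]
k=4: seq[4] = (-10)-0 = -10 → [6, 0, -1, -10, -10, 8, 9, 2]
k=5: seq[5] = (-10)-8 = -18 → [6, 0, -1, -10, -10, -18, 9, 2]
k=6: seq[6] = (-18)-9 = -27 → [6, 0, -1, -10, -10, -18, -27, 2]
k=7: seq[7] = (-27)-2 = -29 → [6, 0, -1, -10, -10, -18, -27, -29]
sum = -89

-89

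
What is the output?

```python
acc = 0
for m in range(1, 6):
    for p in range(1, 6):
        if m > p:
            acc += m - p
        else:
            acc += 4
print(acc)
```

80

m=1,p=1: not 1>1, acc = 0+4 = 4
m=1,p=2: not 1>2, acc = 4+4 = 8
m=1,p=3: not 1>3, acc = 8+4 = 12
m=1,p=4: not 1>4, acc = 12+4 = 16
m=1,p=5: not 1>5, acc = 16+4 = 20
m=2,p=1: 2>1, acc = 20+1 = 21
m=2,p=2: not 2>2, acc = 21+4 = 25
m=2,p=3: not 2>3, acc = 25+4 = 29
m=2,p=4: not 2>4, acc = 29+4 = 33
m=2,p=5: not 2>5, acc = 33+4 = 37
m=3,p=1: 3>1, acc = 37+2 = 39
m=3,p=2: 3>2, acc = 39+1 = 40
m=3,p=3: not 3>3, acc = 40+4 = 44
m=3,p=4: not 3>4, acc = 44+4 = 48
m=3,p=5: not 3>5, acc = 48+4 = 52
m=4,p=1: 4>1, acc = 52+3 = 55
m=4,p=2: 4>2, acc = 55+2 = 57
m=4,p=3: 4>3, acc = 57+1 = 58
m=4,p=4: not 4>4, acc = 58+4 = 62
m=4,p=5: not 4>5, acc = 62+4 = 66
m=5,p=1: 5>1, acc = 66+4 = 70
m=5,p=2: 5>2, acc = 70+3 = 73
m=5,p=3: 5>3, acc = 73+2 = 75
m=5,p=4: 5>4, acc = 75+1 = 76
m=5,p=5: not 5>5, acc = 76+4 = 80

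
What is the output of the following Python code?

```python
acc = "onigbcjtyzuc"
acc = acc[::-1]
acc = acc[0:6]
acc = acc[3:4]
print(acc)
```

y

reverse → 'cuzytjcbgino'
slice [0:6] → 'cuzytj'
slice [3:4] → 'y'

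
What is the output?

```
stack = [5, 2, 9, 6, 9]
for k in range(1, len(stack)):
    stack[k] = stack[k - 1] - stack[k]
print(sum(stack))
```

k=1: stack[1] = 5-2 = 3 → [5, 3, 9, 6, 9]
k=2: stack[2] = 3-9 = -6 → [5, 3, -6, 6, 9]
k=3: stack[3] = (-6)-6 = -12 → [5, 3, -6, -12, 9]
k=4: stack[4] = (-12)-9 = -21 → [5, 3, -6, -12, -21]
sum = -31

-31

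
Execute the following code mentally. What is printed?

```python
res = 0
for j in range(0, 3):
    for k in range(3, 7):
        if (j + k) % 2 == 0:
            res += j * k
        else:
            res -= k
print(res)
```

2

j=0,k=3: odd sum, res = 0-3 = -3
j=0,k=4: even sum, res = (-3)+0 = -3
j=0,k=5: odd sum, res = (-3)-5 = -8
j=0,k=6: even sum, res = (-8)+0 = -8
j=1,k=3: even sum, res = (-8)+3 = -5
j=1,k=4: odd sum, res = (-5)-4 = -9
j=1,k=5: even sum, res = (-9)+5 = -4
j=1,k=6: odd sum, res = (-4)-6 = -10
j=2,k=3: odd sum, res = (-10)-3 = -13
j=2,k=4: even sum, res = (-13)+8 = -5
j=2,k=5: odd sum, res = (-5)-5 = -10
j=2,k=6: even sum, res = (-10)+12 = 2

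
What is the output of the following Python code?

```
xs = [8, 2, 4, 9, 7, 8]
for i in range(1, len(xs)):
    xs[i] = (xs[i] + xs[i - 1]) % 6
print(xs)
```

[8, 4, 2, 5, 0, 2]

i=1: xs[1] = (2+8)%6 = 4 → [8, 4, 4, 9, 7, 8]
i=2: xs[2] = (4+4)%6 = 2 → [8, 4, 2, 9, 7, 8]
i=3: xs[3] = (9+2)%6 = 5 → [8, 4, 2, 5, 7, 8]
i=4: xs[4] = (7+5)%6 = 0 → [8, 4, 2, 5, 0, 8]
i=5: xs[5] = (8+0)%6 = 2 → [8, 4, 2, 5, 0, 2]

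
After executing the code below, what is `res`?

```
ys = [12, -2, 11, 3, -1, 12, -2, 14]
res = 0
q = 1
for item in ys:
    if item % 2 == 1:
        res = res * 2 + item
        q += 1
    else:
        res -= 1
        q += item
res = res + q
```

68

item=12: not odd, res = 0-1 = -1; q=13
item=-2: not odd, res = (-1)-1 = -2; q=11
item=11: odd, res = (-2)*2+11 = 7; q=12
item=3: odd, res = 7*2+3 = 17; q=13
item=-1: odd, res = 17*2+(-1) = 33; q=14
item=12: not odd, res = 33-1 = 32; q=26
item=-2: not odd, res = 32-1 = 31; q=24
item=14: not odd, res = 31-1 = 30; q=38
res+q = 30+38 = 68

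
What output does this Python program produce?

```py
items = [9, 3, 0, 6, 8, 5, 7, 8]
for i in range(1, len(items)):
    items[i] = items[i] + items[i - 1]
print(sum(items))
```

i=1: items[1] = 3+9 = 12 → [9, 12, 0, 6, 8, 5, 7, 8]
i=2: items[2] = 0+12 = 12 → [9, 12, 12, 6, 8, 5, 7, 8]
i=3: items[3] = 6+12 = 18 → [9, 12, 12, 18, 8, 5, 7, 8]
i=4: items[4] = 8+18 = 26 → [9, 12, 12, 18, 26, 5, 7, 8]
i=5: items[5] = 5+26 = 31 → [9, 12, 12, 18, 26, 31, 7, 8]
i=6: items[6] = 7+31 = 38 → [9, 12, 12, 18, 26, 31, 38, 8]
i=7: items[7] = 8+38 = 46 → [9, 12, 12, 18, 26, 31, 38, 46]
sum = 192

192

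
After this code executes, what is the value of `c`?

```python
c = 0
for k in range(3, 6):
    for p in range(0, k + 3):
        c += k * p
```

k=3,p=0: c = 0+0 = 0
k=3,p=1: c = 0+3 = 3
k=3,p=2: c = 3+6 = 9
k=3,p=3: c = 9+9 = 18
k=3,p=4: c = 18+12 = 30
k=3,p=5: c = 30+15 = 45
k=4,p=0: c = 45+0 = 45
k=4,p=1: c = 45+4 = 49
k=4,p=2: c = 49+8 = 57
k=4,p=3: c = 57+12 = 69
k=4,p=4: c = 69+16 = 85
k=4,p=5: c = 85+20 = 105
k=4,p=6: c = 105+24 = 129
k=5,p=0: c = 129+0 = 129
k=5,p=1: c = 129+5 = 134
k=5,p=2: c = 134+10 = 144
k=5,p=3: c = 144+15 = 159
k=5,p=4: c = 159+20 = 179
k=5,p=5: c = 179+25 = 204
k=5,p=6: c = 204+30 = 234
k=5,p=7: c = 234+35 = 269

269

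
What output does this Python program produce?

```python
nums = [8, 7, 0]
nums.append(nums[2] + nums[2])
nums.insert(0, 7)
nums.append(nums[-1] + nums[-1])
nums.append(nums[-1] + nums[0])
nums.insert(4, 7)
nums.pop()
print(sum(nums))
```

29

append nums[2]+nums[2] = 0+0 = 0 → [8, 7, 0, 0]
insert 7 at 0 → [7, 8, 7, 0, 0]
append nums[-1]+nums[-1] = 0+0 = 0 → [7, 8, 7, 0, 0, 0]
append nums[-1]+nums[0] = 0+7 = 7 → [7, 8, 7, 0, 0, 0, 7]
insert 7 at 4 → [7, 8, 7, 0, 7, 0, 0, 7]
pop() removes 7 → [7, 8, 7, 0, 7, 0, 0]
sum = 29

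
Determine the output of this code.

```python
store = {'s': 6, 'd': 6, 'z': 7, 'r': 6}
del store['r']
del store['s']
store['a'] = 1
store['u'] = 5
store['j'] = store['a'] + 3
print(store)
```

{'d': 6, 'z': 7, 'a': 1, 'u': 5, 'j': 4}

del 'r' → {'s': 6, 'd': 6, 'z': 7}
del 's' → {'d': 6, 'z': 7}
store['a'] = 1 → {'d': 6, 'z': 7, 'a': 1}
store['u'] = 5 → {'d': 6, 'z': 7, 'a': 1, 'u': 5}
store['j'] = store['a']+3 = 4 → {'d': 6, 'z': 7, 'a': 1, 'u': 5, 'j': 4}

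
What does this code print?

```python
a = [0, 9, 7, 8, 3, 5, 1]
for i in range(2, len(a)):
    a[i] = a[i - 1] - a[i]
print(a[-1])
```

i=2: a[2] = 9-7 = 2 → [0, 9, 2, 8, 3, 5, 1]
i=3: a[3] = 2-8 = -6 → [0, 9, 2, -6, 3, 5, 1]
i=4: a[4] = (-6)-3 = -9 → [0, 9, 2, -6, -9, 5, 1]
i=5: a[5] = (-9)-5 = -14 → [0, 9, 2, -6, -9, -14, 1]
i=6: a[6] = (-14)-1 = -15 → [0, 9, 2, -6, -9, -14, -15]

-15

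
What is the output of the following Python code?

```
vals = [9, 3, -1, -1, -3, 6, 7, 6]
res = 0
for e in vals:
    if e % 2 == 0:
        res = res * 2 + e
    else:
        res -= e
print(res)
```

-24

e=9: not even, res = 0-9 = -9
e=3: not even, res = (-9)-3 = -12
e=-1: not even, res = (-12)-(-1) = -11
e=-1: not even, res = (-11)-(-1) = -10
e=-3: not even, res = (-10)-(-3) = -7
e=6: even, res = (-7)*2+6 = -8
e=7: not even, res = (-8)-7 = -15
e=6: even, res = (-15)*2+6 = -24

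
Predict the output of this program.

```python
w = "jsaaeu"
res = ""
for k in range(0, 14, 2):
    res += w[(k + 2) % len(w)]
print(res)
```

aejaeja

k=0: add w[2]='a' → 'a'
k=2: add w[4]='e' → 'ae'
k=4: add w[0]='j' → 'aej'
k=6: add w[2]='a' → 'aeja'
k=8: add w[4]='e' → 'aejae'
k=10: add w[0]='j' → 'aejaej'
k=12: add w[2]='a' → 'aejaeja'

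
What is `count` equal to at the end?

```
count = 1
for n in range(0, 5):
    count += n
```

11

n=0: count = 1+0 = 1
n=1: count = 1+1 = 2
n=2: count = 2+2 = 4
n=3: count = 4+3 = 7
n=4: count = 7+4 = 11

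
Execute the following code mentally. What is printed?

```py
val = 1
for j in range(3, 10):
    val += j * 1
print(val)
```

43

j=3: val = 1+3*1 = 4
j=4: val = 4+4*1 = 8
j=5: val = 8+5*1 = 13
j=6: val = 13+6*1 = 19
j=7: val = 19+7*1 = 26
j=8: val = 26+8*1 = 34
j=9: val = 34+9*1 = 43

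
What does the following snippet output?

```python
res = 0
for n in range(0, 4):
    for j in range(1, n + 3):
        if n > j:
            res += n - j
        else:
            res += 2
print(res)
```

n=0,j=1: not 0>1, res = 0+2 = 2
n=0,j=2: not 0>2, res = 2+2 = 4
n=1,j=1: not 1>1, res = 4+2 = 6
n=1,j=2: not 1>2, res = 6+2 = 8
n=1,j=3: not 1>3, res = 8+2 = 10
n=2,j=1: 2>1, res = 10+1 = 11
n=2,j=2: not 2>2, res = 11+2 = 13
n=2,j=3: not 2>3, res = 13+2 = 15
n=2,j=4: not 2>4, res = 15+2 = 17
n=3,j=1: 3>1, res = 17+2 = 19
n=3,j=2: 3>2, res = 19+1 = 20
n=3,j=3: not 3>3, res = 20+2 = 22
n=3,j=4: not 3>4, res = 22+2 = 24
n=3,j=5: not 3>5, res = 24+2 = 26

26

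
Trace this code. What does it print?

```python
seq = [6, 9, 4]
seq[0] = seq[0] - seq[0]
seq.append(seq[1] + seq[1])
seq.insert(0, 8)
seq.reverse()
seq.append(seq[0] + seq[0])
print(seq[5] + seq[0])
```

seq[0] = seq[0]-seq[0] = 6-6 = 0 → [0, 9, 4]
append seq[1]+seq[1] = 9+9 = 18 → [0, 9, 4, 18]
insert 8 at 0 → [8, 0, 9, 4, 18]
reverse → [18, 4, 9, 0, 8]
append seq[0]+seq[0] = 18+18 = 36 → [18, 4, 9, 0, 8, 36]
seq[5]+seq[0] = 36+18 = 54

54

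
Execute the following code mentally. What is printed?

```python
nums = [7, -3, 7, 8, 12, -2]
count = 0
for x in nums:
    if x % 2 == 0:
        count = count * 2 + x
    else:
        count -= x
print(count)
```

x=7: not even, count = 0-7 = -7
x=-3: not even, count = (-7)-(-3) = -4
x=7: not even, count = (-4)-7 = -11
x=8: even, count = (-11)*2+8 = -14
x=12: even, count = (-14)*2+12 = -16
x=-2: even, count = (-16)*2+(-2) = -34

-34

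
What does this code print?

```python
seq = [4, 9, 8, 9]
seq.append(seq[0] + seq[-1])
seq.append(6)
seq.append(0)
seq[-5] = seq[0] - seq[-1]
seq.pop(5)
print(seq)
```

[4, 9, 4, 9, 13, 0]

append seq[0]+seq[-1] = 4+9 = 13 → [4, 9, 8, 9, 13]
append 6 → [4, 9, 8, 9, 13, 6]
append 0 → [4, 9, 8, 9, 13, 6, 0]
seq[-5] = seq[0]-seq[-1] = 4-0 = 4 → [4, 9, 4, 9, 13, 6, 0]
pop(5) removes 6 → [4, 9, 4, 9, 13, 0]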